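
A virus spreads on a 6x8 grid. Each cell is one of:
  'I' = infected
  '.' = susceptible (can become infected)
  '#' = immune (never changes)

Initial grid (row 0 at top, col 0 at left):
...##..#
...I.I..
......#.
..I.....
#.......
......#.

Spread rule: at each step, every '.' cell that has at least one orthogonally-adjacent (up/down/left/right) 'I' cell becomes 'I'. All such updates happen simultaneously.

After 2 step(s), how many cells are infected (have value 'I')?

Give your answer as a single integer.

Step 0 (initial): 3 infected
Step 1: +10 new -> 13 infected
Step 2: +12 new -> 25 infected

Answer: 25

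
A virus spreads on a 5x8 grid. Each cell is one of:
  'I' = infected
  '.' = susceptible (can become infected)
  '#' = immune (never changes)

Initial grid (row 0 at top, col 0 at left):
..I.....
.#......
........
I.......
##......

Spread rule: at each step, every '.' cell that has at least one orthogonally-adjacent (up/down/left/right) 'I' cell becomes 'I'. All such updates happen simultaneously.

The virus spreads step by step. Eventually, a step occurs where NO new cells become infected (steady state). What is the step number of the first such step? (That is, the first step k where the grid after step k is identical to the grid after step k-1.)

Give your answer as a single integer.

Step 0 (initial): 2 infected
Step 1: +5 new -> 7 infected
Step 2: +7 new -> 14 infected
Step 3: +5 new -> 19 infected
Step 4: +5 new -> 24 infected
Step 5: +5 new -> 29 infected
Step 6: +4 new -> 33 infected
Step 7: +3 new -> 36 infected
Step 8: +1 new -> 37 infected
Step 9: +0 new -> 37 infected

Answer: 9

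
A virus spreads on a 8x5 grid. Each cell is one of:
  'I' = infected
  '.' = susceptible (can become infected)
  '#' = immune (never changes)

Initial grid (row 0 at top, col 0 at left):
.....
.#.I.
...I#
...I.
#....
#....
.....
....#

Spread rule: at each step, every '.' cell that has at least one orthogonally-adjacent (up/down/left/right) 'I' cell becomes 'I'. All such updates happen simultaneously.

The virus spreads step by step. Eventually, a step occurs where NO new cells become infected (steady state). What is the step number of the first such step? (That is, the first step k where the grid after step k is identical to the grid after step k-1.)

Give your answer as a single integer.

Answer: 8

Derivation:
Step 0 (initial): 3 infected
Step 1: +7 new -> 10 infected
Step 2: +7 new -> 17 infected
Step 3: +7 new -> 24 infected
Step 4: +6 new -> 30 infected
Step 5: +2 new -> 32 infected
Step 6: +2 new -> 34 infected
Step 7: +1 new -> 35 infected
Step 8: +0 new -> 35 infected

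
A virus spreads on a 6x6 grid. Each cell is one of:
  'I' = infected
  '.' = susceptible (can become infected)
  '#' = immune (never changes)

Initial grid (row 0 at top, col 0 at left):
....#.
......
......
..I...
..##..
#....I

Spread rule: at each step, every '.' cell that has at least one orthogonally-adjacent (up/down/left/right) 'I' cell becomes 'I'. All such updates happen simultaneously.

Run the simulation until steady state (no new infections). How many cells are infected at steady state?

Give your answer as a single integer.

Answer: 32

Derivation:
Step 0 (initial): 2 infected
Step 1: +5 new -> 7 infected
Step 2: +9 new -> 16 infected
Step 3: +9 new -> 25 infected
Step 4: +5 new -> 30 infected
Step 5: +2 new -> 32 infected
Step 6: +0 new -> 32 infected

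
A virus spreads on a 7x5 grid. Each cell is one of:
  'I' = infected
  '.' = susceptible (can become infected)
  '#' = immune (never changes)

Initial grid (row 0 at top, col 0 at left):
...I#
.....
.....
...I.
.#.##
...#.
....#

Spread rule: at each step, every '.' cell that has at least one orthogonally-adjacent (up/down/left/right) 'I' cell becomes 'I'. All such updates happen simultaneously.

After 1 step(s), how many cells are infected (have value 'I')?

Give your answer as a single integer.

Answer: 7

Derivation:
Step 0 (initial): 2 infected
Step 1: +5 new -> 7 infected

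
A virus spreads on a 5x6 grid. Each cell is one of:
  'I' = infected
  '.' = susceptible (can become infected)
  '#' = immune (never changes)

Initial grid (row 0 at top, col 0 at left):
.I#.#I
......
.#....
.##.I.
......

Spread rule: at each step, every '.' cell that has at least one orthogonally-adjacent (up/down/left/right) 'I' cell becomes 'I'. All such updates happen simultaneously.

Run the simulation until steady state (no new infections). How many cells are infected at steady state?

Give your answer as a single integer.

Answer: 25

Derivation:
Step 0 (initial): 3 infected
Step 1: +7 new -> 10 infected
Step 2: +7 new -> 17 infected
Step 3: +4 new -> 21 infected
Step 4: +3 new -> 24 infected
Step 5: +1 new -> 25 infected
Step 6: +0 new -> 25 infected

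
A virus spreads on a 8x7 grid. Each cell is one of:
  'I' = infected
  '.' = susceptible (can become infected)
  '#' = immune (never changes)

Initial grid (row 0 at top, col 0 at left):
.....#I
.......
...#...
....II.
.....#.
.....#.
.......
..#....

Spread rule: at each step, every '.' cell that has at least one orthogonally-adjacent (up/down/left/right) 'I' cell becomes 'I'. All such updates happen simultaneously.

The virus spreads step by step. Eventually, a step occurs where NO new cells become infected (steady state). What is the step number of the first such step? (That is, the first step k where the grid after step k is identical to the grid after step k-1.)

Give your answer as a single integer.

Answer: 9

Derivation:
Step 0 (initial): 3 infected
Step 1: +6 new -> 9 infected
Step 2: +7 new -> 16 infected
Step 3: +8 new -> 24 infected
Step 4: +10 new -> 34 infected
Step 5: +9 new -> 43 infected
Step 6: +4 new -> 47 infected
Step 7: +3 new -> 50 infected
Step 8: +1 new -> 51 infected
Step 9: +0 new -> 51 infected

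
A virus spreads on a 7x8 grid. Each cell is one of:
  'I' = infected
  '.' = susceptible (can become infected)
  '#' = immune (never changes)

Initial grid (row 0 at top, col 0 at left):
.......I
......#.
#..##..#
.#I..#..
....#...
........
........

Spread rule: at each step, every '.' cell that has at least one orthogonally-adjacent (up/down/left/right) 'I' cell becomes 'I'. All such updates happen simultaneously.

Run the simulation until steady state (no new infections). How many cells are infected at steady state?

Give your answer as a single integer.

Step 0 (initial): 2 infected
Step 1: +5 new -> 7 infected
Step 2: +7 new -> 14 infected
Step 3: +9 new -> 23 infected
Step 4: +10 new -> 33 infected
Step 5: +5 new -> 38 infected
Step 6: +4 new -> 42 infected
Step 7: +4 new -> 46 infected
Step 8: +2 new -> 48 infected
Step 9: +0 new -> 48 infected

Answer: 48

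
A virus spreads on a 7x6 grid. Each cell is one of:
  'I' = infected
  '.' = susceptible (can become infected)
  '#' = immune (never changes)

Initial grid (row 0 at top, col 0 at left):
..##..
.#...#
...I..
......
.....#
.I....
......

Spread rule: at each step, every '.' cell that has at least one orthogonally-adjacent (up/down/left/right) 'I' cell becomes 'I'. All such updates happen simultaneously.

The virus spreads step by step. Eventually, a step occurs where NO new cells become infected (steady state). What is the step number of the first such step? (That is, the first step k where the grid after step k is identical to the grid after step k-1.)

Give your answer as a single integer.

Answer: 7

Derivation:
Step 0 (initial): 2 infected
Step 1: +8 new -> 10 infected
Step 2: +13 new -> 23 infected
Step 3: +7 new -> 30 infected
Step 4: +4 new -> 34 infected
Step 5: +2 new -> 36 infected
Step 6: +1 new -> 37 infected
Step 7: +0 new -> 37 infected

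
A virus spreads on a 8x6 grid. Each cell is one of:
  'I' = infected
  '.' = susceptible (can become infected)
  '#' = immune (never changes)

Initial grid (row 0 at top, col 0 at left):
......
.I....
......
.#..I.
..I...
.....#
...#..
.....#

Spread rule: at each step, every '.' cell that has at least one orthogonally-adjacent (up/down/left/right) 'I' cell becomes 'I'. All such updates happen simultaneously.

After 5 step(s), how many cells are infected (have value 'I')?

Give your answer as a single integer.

Answer: 44

Derivation:
Step 0 (initial): 3 infected
Step 1: +12 new -> 15 infected
Step 2: +14 new -> 29 infected
Step 3: +8 new -> 37 infected
Step 4: +6 new -> 43 infected
Step 5: +1 new -> 44 infected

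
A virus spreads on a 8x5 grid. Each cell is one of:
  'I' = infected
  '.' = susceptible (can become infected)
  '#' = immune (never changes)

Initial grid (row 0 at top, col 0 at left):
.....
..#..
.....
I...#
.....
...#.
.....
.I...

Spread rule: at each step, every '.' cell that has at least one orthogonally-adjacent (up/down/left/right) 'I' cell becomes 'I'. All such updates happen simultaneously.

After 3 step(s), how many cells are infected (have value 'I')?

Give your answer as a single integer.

Step 0 (initial): 2 infected
Step 1: +6 new -> 8 infected
Step 2: +9 new -> 17 infected
Step 3: +8 new -> 25 infected

Answer: 25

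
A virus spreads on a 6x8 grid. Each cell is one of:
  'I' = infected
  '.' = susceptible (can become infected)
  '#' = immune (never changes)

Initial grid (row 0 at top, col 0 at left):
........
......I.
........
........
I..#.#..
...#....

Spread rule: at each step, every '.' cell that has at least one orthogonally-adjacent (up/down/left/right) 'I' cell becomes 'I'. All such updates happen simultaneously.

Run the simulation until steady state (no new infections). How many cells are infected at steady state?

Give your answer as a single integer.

Step 0 (initial): 2 infected
Step 1: +7 new -> 9 infected
Step 2: +10 new -> 19 infected
Step 3: +10 new -> 29 infected
Step 4: +10 new -> 39 infected
Step 5: +5 new -> 44 infected
Step 6: +1 new -> 45 infected
Step 7: +0 new -> 45 infected

Answer: 45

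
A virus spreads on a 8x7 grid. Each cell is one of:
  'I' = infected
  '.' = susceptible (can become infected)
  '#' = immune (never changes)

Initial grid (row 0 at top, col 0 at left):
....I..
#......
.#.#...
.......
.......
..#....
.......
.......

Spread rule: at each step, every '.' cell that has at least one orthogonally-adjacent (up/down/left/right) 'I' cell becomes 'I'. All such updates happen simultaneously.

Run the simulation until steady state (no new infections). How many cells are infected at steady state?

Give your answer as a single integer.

Answer: 52

Derivation:
Step 0 (initial): 1 infected
Step 1: +3 new -> 4 infected
Step 2: +5 new -> 9 infected
Step 3: +5 new -> 14 infected
Step 4: +7 new -> 21 infected
Step 5: +5 new -> 26 infected
Step 6: +6 new -> 32 infected
Step 7: +6 new -> 38 infected
Step 8: +7 new -> 45 infected
Step 9: +4 new -> 49 infected
Step 10: +2 new -> 51 infected
Step 11: +1 new -> 52 infected
Step 12: +0 new -> 52 infected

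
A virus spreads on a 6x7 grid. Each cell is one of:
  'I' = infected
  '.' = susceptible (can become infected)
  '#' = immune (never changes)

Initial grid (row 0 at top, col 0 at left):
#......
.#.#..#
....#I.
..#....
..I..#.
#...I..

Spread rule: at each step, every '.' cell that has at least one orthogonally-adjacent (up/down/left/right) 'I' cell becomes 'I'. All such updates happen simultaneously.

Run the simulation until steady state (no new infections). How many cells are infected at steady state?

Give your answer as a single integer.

Answer: 34

Derivation:
Step 0 (initial): 3 infected
Step 1: +9 new -> 12 infected
Step 2: +9 new -> 21 infected
Step 3: +6 new -> 27 infected
Step 4: +3 new -> 30 infected
Step 5: +3 new -> 33 infected
Step 6: +1 new -> 34 infected
Step 7: +0 new -> 34 infected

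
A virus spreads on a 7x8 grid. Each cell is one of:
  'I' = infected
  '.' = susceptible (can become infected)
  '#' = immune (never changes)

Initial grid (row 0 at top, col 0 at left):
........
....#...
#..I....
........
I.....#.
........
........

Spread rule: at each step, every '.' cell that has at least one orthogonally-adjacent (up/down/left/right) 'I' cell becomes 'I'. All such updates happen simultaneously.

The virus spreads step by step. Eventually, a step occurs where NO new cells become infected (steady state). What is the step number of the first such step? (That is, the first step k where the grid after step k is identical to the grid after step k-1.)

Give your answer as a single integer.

Step 0 (initial): 2 infected
Step 1: +7 new -> 9 infected
Step 2: +11 new -> 20 infected
Step 3: +10 new -> 30 infected
Step 4: +10 new -> 40 infected
Step 5: +6 new -> 46 infected
Step 6: +4 new -> 50 infected
Step 7: +2 new -> 52 infected
Step 8: +1 new -> 53 infected
Step 9: +0 new -> 53 infected

Answer: 9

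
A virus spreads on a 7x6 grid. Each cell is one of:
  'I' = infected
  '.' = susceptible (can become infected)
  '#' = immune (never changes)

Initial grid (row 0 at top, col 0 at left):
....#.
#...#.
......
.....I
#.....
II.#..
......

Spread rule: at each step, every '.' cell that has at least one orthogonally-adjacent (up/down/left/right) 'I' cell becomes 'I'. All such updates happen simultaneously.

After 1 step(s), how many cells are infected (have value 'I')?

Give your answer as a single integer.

Step 0 (initial): 3 infected
Step 1: +7 new -> 10 infected

Answer: 10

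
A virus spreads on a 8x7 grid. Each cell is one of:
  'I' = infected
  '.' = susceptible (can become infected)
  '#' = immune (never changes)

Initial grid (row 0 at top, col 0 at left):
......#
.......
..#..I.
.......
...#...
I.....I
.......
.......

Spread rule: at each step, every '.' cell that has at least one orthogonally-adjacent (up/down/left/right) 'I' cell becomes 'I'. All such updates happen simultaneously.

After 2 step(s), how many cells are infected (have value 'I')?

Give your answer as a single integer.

Step 0 (initial): 3 infected
Step 1: +10 new -> 13 infected
Step 2: +15 new -> 28 infected

Answer: 28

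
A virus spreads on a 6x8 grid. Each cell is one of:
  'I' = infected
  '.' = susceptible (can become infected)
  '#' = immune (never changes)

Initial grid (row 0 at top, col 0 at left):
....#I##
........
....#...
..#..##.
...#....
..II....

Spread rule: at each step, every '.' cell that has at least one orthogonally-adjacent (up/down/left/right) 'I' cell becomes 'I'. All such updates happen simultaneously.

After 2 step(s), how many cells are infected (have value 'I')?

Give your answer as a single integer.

Answer: 14

Derivation:
Step 0 (initial): 3 infected
Step 1: +4 new -> 7 infected
Step 2: +7 new -> 14 infected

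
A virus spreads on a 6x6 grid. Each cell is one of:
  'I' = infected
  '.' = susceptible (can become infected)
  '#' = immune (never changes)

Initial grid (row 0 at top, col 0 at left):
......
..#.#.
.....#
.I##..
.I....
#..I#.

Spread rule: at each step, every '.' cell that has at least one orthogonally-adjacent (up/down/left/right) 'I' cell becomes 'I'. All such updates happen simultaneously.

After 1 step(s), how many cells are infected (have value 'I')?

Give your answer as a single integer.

Step 0 (initial): 3 infected
Step 1: +7 new -> 10 infected

Answer: 10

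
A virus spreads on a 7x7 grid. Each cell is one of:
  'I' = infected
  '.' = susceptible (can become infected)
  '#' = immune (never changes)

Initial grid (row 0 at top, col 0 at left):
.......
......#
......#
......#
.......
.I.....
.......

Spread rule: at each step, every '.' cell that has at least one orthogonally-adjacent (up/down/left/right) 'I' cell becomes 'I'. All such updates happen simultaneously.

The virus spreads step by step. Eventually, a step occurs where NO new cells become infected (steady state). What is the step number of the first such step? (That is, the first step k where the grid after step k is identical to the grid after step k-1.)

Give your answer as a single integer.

Step 0 (initial): 1 infected
Step 1: +4 new -> 5 infected
Step 2: +6 new -> 11 infected
Step 3: +6 new -> 17 infected
Step 4: +7 new -> 24 infected
Step 5: +8 new -> 32 infected
Step 6: +7 new -> 39 infected
Step 7: +3 new -> 42 infected
Step 8: +2 new -> 44 infected
Step 9: +1 new -> 45 infected
Step 10: +1 new -> 46 infected
Step 11: +0 new -> 46 infected

Answer: 11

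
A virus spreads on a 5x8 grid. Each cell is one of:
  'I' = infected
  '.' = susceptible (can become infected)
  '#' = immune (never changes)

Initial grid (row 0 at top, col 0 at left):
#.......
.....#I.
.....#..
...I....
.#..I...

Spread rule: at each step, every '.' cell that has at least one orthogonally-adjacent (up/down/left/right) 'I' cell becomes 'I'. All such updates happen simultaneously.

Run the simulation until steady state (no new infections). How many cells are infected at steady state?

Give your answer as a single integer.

Step 0 (initial): 3 infected
Step 1: +8 new -> 11 infected
Step 2: +11 new -> 22 infected
Step 3: +8 new -> 30 infected
Step 4: +4 new -> 34 infected
Step 5: +2 new -> 36 infected
Step 6: +0 new -> 36 infected

Answer: 36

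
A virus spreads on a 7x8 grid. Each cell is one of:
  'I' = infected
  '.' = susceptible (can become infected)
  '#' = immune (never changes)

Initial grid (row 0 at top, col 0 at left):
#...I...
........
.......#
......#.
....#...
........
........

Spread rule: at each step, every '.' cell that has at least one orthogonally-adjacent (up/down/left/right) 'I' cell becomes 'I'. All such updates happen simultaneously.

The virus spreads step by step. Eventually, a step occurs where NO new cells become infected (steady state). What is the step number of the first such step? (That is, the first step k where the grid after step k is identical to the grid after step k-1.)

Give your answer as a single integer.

Step 0 (initial): 1 infected
Step 1: +3 new -> 4 infected
Step 2: +5 new -> 9 infected
Step 3: +7 new -> 16 infected
Step 4: +6 new -> 22 infected
Step 5: +5 new -> 27 infected
Step 6: +6 new -> 33 infected
Step 7: +8 new -> 41 infected
Step 8: +7 new -> 48 infected
Step 9: +3 new -> 51 infected
Step 10: +1 new -> 52 infected
Step 11: +0 new -> 52 infected

Answer: 11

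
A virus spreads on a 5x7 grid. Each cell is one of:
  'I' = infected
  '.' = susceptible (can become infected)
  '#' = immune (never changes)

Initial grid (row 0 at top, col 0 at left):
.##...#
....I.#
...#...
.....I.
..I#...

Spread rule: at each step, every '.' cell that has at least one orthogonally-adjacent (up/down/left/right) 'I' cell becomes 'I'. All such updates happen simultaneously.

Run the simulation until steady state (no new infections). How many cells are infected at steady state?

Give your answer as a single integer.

Step 0 (initial): 3 infected
Step 1: +10 new -> 13 infected
Step 2: +10 new -> 23 infected
Step 3: +3 new -> 26 infected
Step 4: +2 new -> 28 infected
Step 5: +1 new -> 29 infected
Step 6: +0 new -> 29 infected

Answer: 29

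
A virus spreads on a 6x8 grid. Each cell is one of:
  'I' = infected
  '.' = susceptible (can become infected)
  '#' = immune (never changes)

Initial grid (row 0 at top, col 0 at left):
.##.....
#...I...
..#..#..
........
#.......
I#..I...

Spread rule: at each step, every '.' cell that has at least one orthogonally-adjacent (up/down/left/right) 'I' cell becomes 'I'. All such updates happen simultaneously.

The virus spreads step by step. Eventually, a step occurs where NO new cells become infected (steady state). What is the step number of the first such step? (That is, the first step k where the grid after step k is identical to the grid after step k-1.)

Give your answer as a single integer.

Answer: 7

Derivation:
Step 0 (initial): 3 infected
Step 1: +7 new -> 10 infected
Step 2: +10 new -> 20 infected
Step 3: +9 new -> 29 infected
Step 4: +7 new -> 36 infected
Step 5: +3 new -> 39 infected
Step 6: +1 new -> 40 infected
Step 7: +0 new -> 40 infected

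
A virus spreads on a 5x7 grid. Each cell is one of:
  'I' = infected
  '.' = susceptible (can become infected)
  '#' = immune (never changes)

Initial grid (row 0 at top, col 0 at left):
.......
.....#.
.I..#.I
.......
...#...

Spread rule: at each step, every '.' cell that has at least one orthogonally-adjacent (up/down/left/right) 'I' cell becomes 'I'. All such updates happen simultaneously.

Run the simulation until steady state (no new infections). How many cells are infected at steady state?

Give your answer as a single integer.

Answer: 32

Derivation:
Step 0 (initial): 2 infected
Step 1: +7 new -> 9 infected
Step 2: +10 new -> 19 infected
Step 3: +9 new -> 28 infected
Step 4: +4 new -> 32 infected
Step 5: +0 new -> 32 infected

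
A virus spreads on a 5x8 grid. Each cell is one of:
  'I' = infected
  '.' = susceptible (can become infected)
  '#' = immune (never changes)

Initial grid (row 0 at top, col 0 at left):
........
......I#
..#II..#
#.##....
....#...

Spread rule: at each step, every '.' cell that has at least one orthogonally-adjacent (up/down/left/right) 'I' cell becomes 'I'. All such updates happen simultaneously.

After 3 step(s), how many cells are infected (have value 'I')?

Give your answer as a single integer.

Step 0 (initial): 3 infected
Step 1: +7 new -> 10 infected
Step 2: +7 new -> 17 infected
Step 3: +5 new -> 22 infected

Answer: 22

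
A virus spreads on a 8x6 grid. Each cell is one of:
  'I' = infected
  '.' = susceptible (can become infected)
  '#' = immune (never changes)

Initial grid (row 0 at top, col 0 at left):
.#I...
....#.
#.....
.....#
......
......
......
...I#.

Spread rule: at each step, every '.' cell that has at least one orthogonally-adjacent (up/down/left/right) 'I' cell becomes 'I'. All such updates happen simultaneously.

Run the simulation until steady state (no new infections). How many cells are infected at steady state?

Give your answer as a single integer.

Answer: 43

Derivation:
Step 0 (initial): 2 infected
Step 1: +4 new -> 6 infected
Step 2: +8 new -> 14 infected
Step 3: +11 new -> 25 infected
Step 4: +11 new -> 36 infected
Step 5: +6 new -> 42 infected
Step 6: +1 new -> 43 infected
Step 7: +0 new -> 43 infected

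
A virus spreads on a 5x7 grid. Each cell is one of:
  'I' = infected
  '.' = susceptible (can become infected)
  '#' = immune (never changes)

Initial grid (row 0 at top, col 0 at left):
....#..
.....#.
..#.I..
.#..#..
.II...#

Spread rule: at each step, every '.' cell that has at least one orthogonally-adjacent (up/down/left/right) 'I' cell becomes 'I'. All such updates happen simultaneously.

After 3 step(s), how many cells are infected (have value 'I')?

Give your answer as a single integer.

Step 0 (initial): 3 infected
Step 1: +6 new -> 9 infected
Step 2: +6 new -> 15 infected
Step 3: +6 new -> 21 infected

Answer: 21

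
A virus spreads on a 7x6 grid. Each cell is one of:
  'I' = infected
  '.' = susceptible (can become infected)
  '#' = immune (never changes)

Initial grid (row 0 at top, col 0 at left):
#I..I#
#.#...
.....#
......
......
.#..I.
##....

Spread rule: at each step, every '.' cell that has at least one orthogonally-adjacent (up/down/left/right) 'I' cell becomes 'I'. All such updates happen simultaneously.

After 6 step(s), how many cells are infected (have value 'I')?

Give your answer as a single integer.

Answer: 34

Derivation:
Step 0 (initial): 3 infected
Step 1: +8 new -> 11 infected
Step 2: +10 new -> 21 infected
Step 3: +8 new -> 29 infected
Step 4: +3 new -> 32 infected
Step 5: +1 new -> 33 infected
Step 6: +1 new -> 34 infected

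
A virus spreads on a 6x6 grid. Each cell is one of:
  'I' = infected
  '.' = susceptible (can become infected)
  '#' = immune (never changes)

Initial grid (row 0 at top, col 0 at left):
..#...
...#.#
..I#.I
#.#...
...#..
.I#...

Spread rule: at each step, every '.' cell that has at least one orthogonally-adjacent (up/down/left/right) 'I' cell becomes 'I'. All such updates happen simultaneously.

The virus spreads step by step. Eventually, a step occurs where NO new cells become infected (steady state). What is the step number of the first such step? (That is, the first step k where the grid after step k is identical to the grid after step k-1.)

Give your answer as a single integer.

Answer: 6

Derivation:
Step 0 (initial): 3 infected
Step 1: +6 new -> 9 infected
Step 2: +8 new -> 17 infected
Step 3: +6 new -> 23 infected
Step 4: +4 new -> 27 infected
Step 5: +1 new -> 28 infected
Step 6: +0 new -> 28 infected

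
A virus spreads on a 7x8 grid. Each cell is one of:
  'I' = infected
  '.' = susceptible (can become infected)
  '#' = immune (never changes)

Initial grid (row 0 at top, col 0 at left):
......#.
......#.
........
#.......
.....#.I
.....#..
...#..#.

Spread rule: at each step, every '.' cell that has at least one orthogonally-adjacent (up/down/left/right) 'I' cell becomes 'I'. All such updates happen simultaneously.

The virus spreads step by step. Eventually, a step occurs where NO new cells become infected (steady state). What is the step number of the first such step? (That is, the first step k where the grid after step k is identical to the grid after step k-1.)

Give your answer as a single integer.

Answer: 12

Derivation:
Step 0 (initial): 1 infected
Step 1: +3 new -> 4 infected
Step 2: +4 new -> 8 infected
Step 3: +3 new -> 11 infected
Step 4: +3 new -> 14 infected
Step 5: +4 new -> 18 infected
Step 6: +6 new -> 24 infected
Step 7: +7 new -> 31 infected
Step 8: +6 new -> 37 infected
Step 9: +6 new -> 43 infected
Step 10: +4 new -> 47 infected
Step 11: +2 new -> 49 infected
Step 12: +0 new -> 49 infected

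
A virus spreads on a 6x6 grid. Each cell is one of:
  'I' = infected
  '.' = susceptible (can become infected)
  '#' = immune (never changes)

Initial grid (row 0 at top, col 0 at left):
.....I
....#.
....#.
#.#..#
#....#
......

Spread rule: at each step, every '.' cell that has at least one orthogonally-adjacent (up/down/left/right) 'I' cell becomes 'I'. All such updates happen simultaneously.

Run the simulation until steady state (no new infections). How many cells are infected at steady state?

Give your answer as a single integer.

Answer: 29

Derivation:
Step 0 (initial): 1 infected
Step 1: +2 new -> 3 infected
Step 2: +2 new -> 5 infected
Step 3: +2 new -> 7 infected
Step 4: +3 new -> 10 infected
Step 5: +4 new -> 14 infected
Step 6: +4 new -> 18 infected
Step 7: +5 new -> 23 infected
Step 8: +3 new -> 26 infected
Step 9: +2 new -> 28 infected
Step 10: +1 new -> 29 infected
Step 11: +0 new -> 29 infected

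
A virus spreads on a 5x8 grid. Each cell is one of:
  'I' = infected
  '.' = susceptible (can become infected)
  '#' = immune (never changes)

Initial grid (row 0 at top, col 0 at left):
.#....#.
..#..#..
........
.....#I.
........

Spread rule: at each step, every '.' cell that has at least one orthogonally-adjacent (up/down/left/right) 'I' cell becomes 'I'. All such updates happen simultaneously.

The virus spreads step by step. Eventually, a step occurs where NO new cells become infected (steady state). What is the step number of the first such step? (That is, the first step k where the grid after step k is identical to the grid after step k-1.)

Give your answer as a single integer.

Answer: 10

Derivation:
Step 0 (initial): 1 infected
Step 1: +3 new -> 4 infected
Step 2: +5 new -> 9 infected
Step 3: +3 new -> 12 infected
Step 4: +5 new -> 17 infected
Step 5: +5 new -> 22 infected
Step 6: +5 new -> 27 infected
Step 7: +5 new -> 32 infected
Step 8: +2 new -> 34 infected
Step 9: +1 new -> 35 infected
Step 10: +0 new -> 35 infected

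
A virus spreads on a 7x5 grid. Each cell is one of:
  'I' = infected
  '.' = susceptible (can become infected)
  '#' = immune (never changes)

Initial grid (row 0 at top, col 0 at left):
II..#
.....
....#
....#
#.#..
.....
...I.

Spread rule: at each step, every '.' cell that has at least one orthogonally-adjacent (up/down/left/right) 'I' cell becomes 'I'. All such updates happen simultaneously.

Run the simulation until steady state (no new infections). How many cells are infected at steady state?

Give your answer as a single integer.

Step 0 (initial): 3 infected
Step 1: +6 new -> 9 infected
Step 2: +8 new -> 17 infected
Step 3: +8 new -> 25 infected
Step 4: +5 new -> 30 infected
Step 5: +0 new -> 30 infected

Answer: 30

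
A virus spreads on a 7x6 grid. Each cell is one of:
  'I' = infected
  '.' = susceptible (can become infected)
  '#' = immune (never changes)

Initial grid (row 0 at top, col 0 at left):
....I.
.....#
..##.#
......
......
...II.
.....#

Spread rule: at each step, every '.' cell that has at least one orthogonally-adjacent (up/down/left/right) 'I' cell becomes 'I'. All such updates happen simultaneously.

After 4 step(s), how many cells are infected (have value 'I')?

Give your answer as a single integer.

Step 0 (initial): 3 infected
Step 1: +9 new -> 12 infected
Step 2: +9 new -> 21 infected
Step 3: +7 new -> 28 infected
Step 4: +5 new -> 33 infected

Answer: 33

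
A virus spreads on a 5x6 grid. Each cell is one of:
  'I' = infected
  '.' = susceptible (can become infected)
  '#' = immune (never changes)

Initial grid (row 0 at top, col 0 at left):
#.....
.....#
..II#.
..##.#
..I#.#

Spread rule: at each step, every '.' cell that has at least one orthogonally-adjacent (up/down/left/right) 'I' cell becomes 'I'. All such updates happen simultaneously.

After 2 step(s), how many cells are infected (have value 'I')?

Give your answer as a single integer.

Answer: 14

Derivation:
Step 0 (initial): 3 infected
Step 1: +4 new -> 7 infected
Step 2: +7 new -> 14 infected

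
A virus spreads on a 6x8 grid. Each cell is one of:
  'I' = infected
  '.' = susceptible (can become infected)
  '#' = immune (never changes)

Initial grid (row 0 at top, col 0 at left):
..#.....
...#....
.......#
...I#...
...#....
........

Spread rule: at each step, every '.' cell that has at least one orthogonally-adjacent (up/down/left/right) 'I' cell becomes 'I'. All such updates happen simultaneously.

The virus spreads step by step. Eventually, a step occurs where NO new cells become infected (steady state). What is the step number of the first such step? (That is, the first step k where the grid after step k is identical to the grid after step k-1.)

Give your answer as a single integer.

Step 0 (initial): 1 infected
Step 1: +2 new -> 3 infected
Step 2: +4 new -> 7 infected
Step 3: +7 new -> 14 infected
Step 4: +9 new -> 23 infected
Step 5: +9 new -> 32 infected
Step 6: +7 new -> 39 infected
Step 7: +3 new -> 42 infected
Step 8: +1 new -> 43 infected
Step 9: +0 new -> 43 infected

Answer: 9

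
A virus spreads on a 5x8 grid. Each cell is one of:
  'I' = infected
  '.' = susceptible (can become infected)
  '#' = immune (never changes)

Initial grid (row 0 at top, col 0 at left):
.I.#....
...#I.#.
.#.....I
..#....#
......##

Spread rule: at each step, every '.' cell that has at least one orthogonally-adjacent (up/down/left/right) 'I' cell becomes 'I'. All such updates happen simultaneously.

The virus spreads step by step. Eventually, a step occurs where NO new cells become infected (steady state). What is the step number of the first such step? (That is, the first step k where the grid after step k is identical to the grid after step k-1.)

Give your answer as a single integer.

Answer: 7

Derivation:
Step 0 (initial): 3 infected
Step 1: +8 new -> 11 infected
Step 2: +8 new -> 19 infected
Step 3: +6 new -> 25 infected
Step 4: +3 new -> 28 infected
Step 5: +3 new -> 31 infected
Step 6: +1 new -> 32 infected
Step 7: +0 new -> 32 infected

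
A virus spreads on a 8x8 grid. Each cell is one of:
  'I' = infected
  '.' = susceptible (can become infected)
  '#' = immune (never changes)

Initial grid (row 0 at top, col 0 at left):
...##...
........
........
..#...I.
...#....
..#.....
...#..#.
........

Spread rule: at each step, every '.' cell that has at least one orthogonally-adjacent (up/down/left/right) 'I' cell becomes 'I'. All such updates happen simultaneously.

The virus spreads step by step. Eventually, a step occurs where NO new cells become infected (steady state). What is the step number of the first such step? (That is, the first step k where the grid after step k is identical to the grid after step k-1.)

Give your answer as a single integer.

Answer: 12

Derivation:
Step 0 (initial): 1 infected
Step 1: +4 new -> 5 infected
Step 2: +7 new -> 12 infected
Step 3: +8 new -> 20 infected
Step 4: +7 new -> 27 infected
Step 5: +6 new -> 33 infected
Step 6: +4 new -> 37 infected
Step 7: +5 new -> 42 infected
Step 8: +5 new -> 47 infected
Step 9: +6 new -> 53 infected
Step 10: +3 new -> 56 infected
Step 11: +1 new -> 57 infected
Step 12: +0 new -> 57 infected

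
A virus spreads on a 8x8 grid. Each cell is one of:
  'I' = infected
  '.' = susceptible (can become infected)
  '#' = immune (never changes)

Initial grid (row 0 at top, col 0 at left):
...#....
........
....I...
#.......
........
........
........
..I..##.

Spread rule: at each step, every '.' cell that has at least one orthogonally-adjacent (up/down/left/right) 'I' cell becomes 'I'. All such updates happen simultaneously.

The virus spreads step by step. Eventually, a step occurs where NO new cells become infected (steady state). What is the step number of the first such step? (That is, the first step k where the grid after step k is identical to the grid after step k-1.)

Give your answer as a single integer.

Answer: 8

Derivation:
Step 0 (initial): 2 infected
Step 1: +7 new -> 9 infected
Step 2: +13 new -> 22 infected
Step 3: +15 new -> 37 infected
Step 4: +12 new -> 49 infected
Step 5: +7 new -> 56 infected
Step 6: +3 new -> 59 infected
Step 7: +1 new -> 60 infected
Step 8: +0 new -> 60 infected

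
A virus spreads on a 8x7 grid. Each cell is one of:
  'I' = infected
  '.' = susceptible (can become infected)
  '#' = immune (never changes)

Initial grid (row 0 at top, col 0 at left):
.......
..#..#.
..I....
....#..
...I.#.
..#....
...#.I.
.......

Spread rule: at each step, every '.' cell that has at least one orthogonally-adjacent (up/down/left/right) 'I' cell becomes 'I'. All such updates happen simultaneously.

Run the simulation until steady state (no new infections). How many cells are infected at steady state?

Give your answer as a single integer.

Step 0 (initial): 3 infected
Step 1: +11 new -> 14 infected
Step 2: +10 new -> 24 infected
Step 3: +10 new -> 34 infected
Step 4: +9 new -> 43 infected
Step 5: +5 new -> 48 infected
Step 6: +2 new -> 50 infected
Step 7: +0 new -> 50 infected

Answer: 50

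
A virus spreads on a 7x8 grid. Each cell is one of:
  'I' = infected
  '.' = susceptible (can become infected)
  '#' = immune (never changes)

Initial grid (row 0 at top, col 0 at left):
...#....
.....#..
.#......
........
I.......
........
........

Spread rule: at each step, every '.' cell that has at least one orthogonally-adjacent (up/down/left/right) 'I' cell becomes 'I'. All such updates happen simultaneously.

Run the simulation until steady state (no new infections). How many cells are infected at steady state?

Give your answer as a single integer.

Step 0 (initial): 1 infected
Step 1: +3 new -> 4 infected
Step 2: +5 new -> 9 infected
Step 3: +5 new -> 14 infected
Step 4: +7 new -> 21 infected
Step 5: +7 new -> 28 infected
Step 6: +7 new -> 35 infected
Step 7: +6 new -> 41 infected
Step 8: +5 new -> 46 infected
Step 9: +4 new -> 50 infected
Step 10: +2 new -> 52 infected
Step 11: +1 new -> 53 infected
Step 12: +0 new -> 53 infected

Answer: 53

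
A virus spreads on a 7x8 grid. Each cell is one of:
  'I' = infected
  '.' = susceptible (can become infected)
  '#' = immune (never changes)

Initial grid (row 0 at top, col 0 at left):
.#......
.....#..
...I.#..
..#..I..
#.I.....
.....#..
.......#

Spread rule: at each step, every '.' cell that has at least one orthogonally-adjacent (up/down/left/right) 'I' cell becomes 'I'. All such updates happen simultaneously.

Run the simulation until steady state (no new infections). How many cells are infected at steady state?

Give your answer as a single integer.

Step 0 (initial): 3 infected
Step 1: +10 new -> 13 infected
Step 2: +12 new -> 25 infected
Step 3: +13 new -> 38 infected
Step 4: +8 new -> 46 infected
Step 5: +3 new -> 49 infected
Step 6: +0 new -> 49 infected

Answer: 49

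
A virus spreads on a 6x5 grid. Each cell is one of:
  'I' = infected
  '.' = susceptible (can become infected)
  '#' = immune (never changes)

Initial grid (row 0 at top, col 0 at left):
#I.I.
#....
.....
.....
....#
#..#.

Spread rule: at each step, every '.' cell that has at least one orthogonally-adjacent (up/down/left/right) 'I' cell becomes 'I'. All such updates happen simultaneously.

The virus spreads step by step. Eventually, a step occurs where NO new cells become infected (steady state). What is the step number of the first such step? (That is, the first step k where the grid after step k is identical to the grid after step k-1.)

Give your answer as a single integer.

Step 0 (initial): 2 infected
Step 1: +4 new -> 6 infected
Step 2: +4 new -> 10 infected
Step 3: +5 new -> 15 infected
Step 4: +5 new -> 20 infected
Step 5: +3 new -> 23 infected
Step 6: +1 new -> 24 infected
Step 7: +0 new -> 24 infected

Answer: 7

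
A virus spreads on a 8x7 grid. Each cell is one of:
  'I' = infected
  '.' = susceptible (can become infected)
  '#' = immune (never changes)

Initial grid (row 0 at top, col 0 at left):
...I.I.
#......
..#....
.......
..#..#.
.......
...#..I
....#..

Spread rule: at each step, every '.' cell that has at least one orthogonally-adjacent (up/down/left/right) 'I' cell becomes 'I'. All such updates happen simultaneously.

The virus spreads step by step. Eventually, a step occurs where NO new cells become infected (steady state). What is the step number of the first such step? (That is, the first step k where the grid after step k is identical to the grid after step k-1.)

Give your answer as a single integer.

Answer: 10

Derivation:
Step 0 (initial): 3 infected
Step 1: +8 new -> 11 infected
Step 2: +10 new -> 21 infected
Step 3: +8 new -> 29 infected
Step 4: +6 new -> 35 infected
Step 5: +3 new -> 38 infected
Step 6: +4 new -> 42 infected
Step 7: +4 new -> 46 infected
Step 8: +3 new -> 49 infected
Step 9: +1 new -> 50 infected
Step 10: +0 new -> 50 infected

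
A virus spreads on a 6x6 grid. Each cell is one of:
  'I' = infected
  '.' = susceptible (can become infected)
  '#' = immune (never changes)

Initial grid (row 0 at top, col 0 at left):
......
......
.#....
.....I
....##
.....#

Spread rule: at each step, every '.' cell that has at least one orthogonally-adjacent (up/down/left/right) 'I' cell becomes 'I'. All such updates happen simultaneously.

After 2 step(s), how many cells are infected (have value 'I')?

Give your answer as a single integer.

Step 0 (initial): 1 infected
Step 1: +2 new -> 3 infected
Step 2: +3 new -> 6 infected

Answer: 6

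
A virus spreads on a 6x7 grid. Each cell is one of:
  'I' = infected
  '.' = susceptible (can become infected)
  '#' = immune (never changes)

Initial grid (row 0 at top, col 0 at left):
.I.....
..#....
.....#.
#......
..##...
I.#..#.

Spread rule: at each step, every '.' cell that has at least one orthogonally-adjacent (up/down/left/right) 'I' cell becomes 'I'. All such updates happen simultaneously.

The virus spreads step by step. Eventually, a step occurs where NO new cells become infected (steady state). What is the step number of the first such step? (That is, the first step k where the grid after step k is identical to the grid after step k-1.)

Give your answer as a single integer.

Step 0 (initial): 2 infected
Step 1: +5 new -> 7 infected
Step 2: +4 new -> 11 infected
Step 3: +5 new -> 16 infected
Step 4: +4 new -> 20 infected
Step 5: +4 new -> 24 infected
Step 6: +2 new -> 26 infected
Step 7: +3 new -> 29 infected
Step 8: +3 new -> 32 infected
Step 9: +2 new -> 34 infected
Step 10: +1 new -> 35 infected
Step 11: +0 new -> 35 infected

Answer: 11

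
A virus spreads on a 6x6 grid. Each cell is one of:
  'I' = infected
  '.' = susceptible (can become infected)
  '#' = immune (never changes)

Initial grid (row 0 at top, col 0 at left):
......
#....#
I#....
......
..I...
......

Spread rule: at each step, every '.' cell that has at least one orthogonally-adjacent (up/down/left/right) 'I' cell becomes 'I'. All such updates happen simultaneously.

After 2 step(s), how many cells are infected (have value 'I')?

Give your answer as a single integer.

Step 0 (initial): 2 infected
Step 1: +5 new -> 7 infected
Step 2: +7 new -> 14 infected

Answer: 14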